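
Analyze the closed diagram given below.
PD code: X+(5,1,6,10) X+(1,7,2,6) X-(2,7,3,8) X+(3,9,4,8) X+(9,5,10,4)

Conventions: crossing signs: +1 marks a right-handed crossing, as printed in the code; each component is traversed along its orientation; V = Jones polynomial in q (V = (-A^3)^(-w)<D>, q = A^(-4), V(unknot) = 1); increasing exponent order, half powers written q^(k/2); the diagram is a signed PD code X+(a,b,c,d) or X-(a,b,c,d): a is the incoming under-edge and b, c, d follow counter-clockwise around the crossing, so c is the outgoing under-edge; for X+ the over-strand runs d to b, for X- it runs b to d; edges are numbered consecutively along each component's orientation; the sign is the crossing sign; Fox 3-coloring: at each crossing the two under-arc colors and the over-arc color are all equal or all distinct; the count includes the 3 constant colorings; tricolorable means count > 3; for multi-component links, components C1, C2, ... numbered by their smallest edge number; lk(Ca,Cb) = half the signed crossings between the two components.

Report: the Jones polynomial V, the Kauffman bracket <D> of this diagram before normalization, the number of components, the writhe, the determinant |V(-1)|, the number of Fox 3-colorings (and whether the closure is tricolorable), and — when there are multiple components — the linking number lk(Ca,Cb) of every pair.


Jones polynomial: V(q) = q + q^3 - q^4
<D> = A^-7 - A^-3 - A^5; writhe +3
components 1, writhe +3 (5 crossings)
3-colorings: 9 of 3^5, det 3 — tricolorable
note: w = +3 (over 5 crossings) is diagram-only; (-A^3)^(-3) removes it from V


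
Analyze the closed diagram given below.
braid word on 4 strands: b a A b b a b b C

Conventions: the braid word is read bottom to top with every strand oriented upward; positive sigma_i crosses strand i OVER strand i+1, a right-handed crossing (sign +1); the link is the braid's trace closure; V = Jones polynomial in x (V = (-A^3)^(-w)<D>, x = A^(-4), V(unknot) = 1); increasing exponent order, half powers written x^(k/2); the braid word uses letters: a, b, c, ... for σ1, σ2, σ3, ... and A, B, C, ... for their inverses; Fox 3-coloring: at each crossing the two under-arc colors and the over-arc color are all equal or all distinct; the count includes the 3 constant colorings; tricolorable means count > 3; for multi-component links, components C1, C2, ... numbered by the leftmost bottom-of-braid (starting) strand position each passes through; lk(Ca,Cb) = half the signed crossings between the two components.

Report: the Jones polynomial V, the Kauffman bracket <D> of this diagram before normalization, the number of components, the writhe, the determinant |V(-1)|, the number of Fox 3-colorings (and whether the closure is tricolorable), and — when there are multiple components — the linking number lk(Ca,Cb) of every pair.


V = x^2 + x^4 - x^5 + x^6 - x^7
<D> = A^-13 - A^-9 + A^-5 - A^-1 - A^7 (w = +5)
1 component over 9 crossings, w = +5
3 Fox colorings among 3^9, |V(-1)| = 5: not tricolorable
why: det 5 = |V(-1)|; not divisible by 3, so not tricolorable


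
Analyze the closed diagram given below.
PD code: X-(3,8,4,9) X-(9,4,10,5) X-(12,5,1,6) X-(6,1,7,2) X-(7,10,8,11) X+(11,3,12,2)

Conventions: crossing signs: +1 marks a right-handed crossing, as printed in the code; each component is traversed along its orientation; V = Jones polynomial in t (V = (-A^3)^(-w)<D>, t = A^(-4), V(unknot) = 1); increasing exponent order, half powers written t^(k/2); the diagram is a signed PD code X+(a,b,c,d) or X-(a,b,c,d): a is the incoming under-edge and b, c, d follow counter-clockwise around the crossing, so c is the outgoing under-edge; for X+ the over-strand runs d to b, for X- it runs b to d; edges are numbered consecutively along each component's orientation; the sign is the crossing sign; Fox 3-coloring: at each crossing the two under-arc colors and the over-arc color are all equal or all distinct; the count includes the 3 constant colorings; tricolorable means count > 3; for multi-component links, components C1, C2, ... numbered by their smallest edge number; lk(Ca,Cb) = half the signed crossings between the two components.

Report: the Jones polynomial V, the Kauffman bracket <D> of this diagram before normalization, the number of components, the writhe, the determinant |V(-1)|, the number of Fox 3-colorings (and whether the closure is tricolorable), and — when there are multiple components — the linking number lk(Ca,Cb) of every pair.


V = -t^-6 + t^-5 - t^-4 + 2t^-3 - t^-2 + t^-1
<D> = A^-8 - A^-4 + 2 - A^4 + A^8 - A^12 (w = -4)
1 component over 6 crossings, w = -4
3 Fox colorings among 3^6, |V(-1)| = 7: not tricolorable
why: det 7 = |V(-1)|; not divisible by 3, so not tricolorable


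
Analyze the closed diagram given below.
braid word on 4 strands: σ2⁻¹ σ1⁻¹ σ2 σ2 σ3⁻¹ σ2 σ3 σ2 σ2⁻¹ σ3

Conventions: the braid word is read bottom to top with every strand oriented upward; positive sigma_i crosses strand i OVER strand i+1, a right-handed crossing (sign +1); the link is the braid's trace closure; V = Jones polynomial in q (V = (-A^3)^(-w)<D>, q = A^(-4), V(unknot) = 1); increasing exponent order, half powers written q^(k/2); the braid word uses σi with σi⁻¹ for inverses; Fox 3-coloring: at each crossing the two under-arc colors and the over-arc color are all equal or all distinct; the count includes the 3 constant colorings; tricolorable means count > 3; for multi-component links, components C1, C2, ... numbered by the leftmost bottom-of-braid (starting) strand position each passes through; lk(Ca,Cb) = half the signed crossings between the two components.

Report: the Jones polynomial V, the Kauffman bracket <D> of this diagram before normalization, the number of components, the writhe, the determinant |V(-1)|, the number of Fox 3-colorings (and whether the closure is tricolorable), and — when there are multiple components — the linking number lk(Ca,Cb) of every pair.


Jones polynomial: V(q) = -q^(1/2) + q^(3/2) - q^(5/2) - q^(9/2)
<D> = -A^-12 - A^-4 + 1 - A^4; writhe +2
components 2, writhe +2 (10 crossings)
linking number lk(C1,C2) = +2
3-colorings: 3 of 3^10, det 4 — not tricolorable
note: det 4 = |V(-1)|; not divisible by 3, so not tricolorable


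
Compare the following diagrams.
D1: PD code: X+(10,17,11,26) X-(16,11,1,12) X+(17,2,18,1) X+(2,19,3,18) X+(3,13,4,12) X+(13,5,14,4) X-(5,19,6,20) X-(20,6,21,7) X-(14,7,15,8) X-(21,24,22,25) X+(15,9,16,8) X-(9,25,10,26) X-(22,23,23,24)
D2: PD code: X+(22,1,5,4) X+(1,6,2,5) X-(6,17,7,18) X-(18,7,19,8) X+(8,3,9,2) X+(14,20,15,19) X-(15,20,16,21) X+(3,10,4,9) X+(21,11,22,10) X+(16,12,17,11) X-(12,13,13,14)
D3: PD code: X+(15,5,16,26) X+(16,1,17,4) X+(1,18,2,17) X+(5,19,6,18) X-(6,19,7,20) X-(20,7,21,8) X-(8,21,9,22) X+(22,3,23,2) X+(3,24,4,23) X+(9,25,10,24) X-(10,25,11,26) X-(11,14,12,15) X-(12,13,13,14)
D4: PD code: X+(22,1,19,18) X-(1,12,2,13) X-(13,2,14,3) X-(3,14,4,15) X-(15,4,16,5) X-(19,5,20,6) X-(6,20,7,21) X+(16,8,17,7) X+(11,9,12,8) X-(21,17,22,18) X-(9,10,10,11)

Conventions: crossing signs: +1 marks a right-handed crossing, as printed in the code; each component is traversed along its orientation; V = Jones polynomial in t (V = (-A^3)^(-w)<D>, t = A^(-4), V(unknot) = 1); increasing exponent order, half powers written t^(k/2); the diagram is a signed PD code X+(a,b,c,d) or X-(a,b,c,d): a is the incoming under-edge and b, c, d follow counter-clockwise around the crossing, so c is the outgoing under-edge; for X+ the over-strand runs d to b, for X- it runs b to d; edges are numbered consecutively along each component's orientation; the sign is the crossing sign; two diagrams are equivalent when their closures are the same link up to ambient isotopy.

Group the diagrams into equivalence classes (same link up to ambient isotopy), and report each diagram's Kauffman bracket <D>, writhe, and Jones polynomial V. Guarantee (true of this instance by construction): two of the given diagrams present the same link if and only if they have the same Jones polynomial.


grouping into links: {D1} | {D2, D3} | {D4}
V(D1) = -t^(-3/2) + t^(-1/2) - 2t^(1/2) + t^(3/2) - 2t^(5/2) + t^(7/2)  (w -1, c 13, <D> = -A^-17 + 2A^-13 - A^-9 + 2A^-5 - A^-1 + A^3)
D2 (bracket A^-9 + A^-1 - A^3 + A^7; 11 crossings at w = +3): V = -t^(1/2) + t^(3/2) - t^(5/2) - t^(9/2)
D3 (bracket A^-15 + A^-7 - A^-3 + A; 13 crossings at w = +1): V = -t^(1/2) + t^(3/2) - t^(5/2) - t^(9/2)
V(D4) = t^(-13/2) - t^(-11/2) + t^(-9/2) - 2t^(-7/2) - t^(-3/2)  [11 crossings, <D> = A^-9 + 2A^-1 - A^3 + A^7 - A^11, w = -5]
why: comparing 4 Jones polynomials yields 3 groups


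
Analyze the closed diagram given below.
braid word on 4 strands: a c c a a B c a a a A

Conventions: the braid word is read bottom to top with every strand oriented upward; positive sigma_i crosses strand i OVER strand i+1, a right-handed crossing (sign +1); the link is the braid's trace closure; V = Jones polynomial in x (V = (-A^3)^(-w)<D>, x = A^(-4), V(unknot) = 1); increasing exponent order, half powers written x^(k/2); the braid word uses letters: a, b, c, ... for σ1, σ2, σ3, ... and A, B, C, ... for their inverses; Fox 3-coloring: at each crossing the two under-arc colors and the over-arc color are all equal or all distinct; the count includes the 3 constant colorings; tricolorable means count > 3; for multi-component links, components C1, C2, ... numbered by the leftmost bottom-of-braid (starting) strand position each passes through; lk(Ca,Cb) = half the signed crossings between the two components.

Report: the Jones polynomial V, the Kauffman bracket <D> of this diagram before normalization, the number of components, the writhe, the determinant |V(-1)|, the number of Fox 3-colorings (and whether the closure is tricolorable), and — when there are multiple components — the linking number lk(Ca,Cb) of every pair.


Jones polynomial: V(x) = x^3 + 2x^5 - 2x^6 + 2x^7 - 3x^8 + 2x^9 - 2x^10 + x^11
<D> = -A^-23 + 2A^-19 - 2A^-15 + 3A^-11 - 2A^-7 + 2A^-3 - 2A - A^9; writhe +7
components 1, writhe +7 (11 crossings)
3-colorings: 9 of 3^11, det 15 — tricolorable
note: |V(-1)| = 15: so tricolorable, since 3 divides 15


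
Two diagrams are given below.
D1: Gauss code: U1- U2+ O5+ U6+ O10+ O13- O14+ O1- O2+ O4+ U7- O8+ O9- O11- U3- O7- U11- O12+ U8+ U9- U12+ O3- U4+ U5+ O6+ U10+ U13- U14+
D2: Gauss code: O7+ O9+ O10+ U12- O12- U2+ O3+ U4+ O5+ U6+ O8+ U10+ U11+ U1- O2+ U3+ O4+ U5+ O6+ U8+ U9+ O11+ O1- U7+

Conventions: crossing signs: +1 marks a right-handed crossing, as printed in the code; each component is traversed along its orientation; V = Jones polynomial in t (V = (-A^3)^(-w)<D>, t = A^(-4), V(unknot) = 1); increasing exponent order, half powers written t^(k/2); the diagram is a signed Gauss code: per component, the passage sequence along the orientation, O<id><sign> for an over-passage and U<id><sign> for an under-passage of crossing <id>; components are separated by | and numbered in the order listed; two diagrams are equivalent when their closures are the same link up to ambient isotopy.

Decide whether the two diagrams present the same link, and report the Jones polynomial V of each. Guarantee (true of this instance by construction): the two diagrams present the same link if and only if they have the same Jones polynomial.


same link: no
V(D1) = -t^-3 + t^-2 - t^-1 + 3 - t + t^2 - t^3  [14 crossings, <D> = -A^-6 + A^-2 - A^2 + 3A^6 - A^10 + A^14 - A^18, w = +2]
V(D2) = t^3 + t^5 - t^6 + t^7 - t^8 + t^9 - t^10  [12 crossings, <D> = -A^-16 + A^-12 - A^-8 + A^-4 - 1 + A^4 + A^12, w = +8]
insight: 2 classes among 2 diagrams; unequal V(t) rules out equality


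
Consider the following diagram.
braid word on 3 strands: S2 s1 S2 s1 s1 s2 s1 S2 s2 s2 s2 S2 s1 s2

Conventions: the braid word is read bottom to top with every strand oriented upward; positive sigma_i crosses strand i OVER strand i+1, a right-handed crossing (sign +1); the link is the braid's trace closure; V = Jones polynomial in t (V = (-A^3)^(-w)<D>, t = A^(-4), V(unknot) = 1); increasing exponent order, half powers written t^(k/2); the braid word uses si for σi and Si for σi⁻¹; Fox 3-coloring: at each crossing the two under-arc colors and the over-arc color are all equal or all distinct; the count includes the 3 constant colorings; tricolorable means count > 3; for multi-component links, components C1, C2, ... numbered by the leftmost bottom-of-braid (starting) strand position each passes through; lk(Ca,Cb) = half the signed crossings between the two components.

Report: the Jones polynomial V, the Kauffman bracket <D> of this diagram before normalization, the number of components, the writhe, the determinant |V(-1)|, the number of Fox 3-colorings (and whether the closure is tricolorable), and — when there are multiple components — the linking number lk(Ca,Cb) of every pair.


V = t^2 + 2t^4 - 2t^5 + t^6 - 2t^7 + t^8
<D> = A^-14 - 2A^-10 + A^-6 - 2A^-2 + 2A^2 + A^10 (w = +6)
1 component over 14 crossings, w = +6
27 Fox colorings among 3^14, |V(-1)| = 9: tricolorable
why: inverse pairs cancel, leaving σ2⁻¹ σ1 σ2⁻¹ σ1 σ1 σ2 σ1 σ2 σ1 σ2


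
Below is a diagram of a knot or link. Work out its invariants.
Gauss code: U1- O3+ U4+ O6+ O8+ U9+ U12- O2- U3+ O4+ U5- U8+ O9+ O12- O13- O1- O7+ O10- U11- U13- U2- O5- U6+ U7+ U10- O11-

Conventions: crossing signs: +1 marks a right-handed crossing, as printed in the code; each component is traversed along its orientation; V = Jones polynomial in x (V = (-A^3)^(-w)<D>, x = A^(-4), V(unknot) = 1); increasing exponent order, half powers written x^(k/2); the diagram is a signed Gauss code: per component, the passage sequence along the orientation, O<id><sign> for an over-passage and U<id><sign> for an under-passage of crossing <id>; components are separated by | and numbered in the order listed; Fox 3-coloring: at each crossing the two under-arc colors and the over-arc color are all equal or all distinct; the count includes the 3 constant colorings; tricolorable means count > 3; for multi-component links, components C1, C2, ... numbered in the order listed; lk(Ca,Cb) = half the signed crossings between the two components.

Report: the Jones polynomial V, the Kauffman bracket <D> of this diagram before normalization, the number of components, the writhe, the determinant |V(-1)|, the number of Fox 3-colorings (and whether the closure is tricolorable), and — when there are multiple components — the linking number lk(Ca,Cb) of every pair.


V(x) = -x^-3 + x^-2 - x^-1 + 3 - x + x^2 - x^3
bracket: A^-15 - A^-11 + A^-7 - 3A^-3 + A - A^5 + A^9, w = -1
1 component, writhe -1, over 13 crossings
det 9, colorings 27 of 3^13 — tricolorable
observation: det 9 = |V(-1)|; divisible by 3, so tricolorable


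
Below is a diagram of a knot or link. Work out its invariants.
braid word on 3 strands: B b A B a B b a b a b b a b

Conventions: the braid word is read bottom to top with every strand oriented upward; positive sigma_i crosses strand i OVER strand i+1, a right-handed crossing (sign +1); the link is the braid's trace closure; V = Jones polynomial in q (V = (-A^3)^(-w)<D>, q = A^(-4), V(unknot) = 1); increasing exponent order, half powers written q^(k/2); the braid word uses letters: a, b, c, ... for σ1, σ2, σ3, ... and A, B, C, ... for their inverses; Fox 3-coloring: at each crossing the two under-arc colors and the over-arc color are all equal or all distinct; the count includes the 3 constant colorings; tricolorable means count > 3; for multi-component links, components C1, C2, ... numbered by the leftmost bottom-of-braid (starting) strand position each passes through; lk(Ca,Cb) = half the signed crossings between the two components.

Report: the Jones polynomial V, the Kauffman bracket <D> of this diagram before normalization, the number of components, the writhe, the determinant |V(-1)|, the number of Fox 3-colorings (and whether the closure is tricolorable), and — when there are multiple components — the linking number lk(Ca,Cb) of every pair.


V = q^2 + q^4 - q^5 + q^6 - q^7
<D> = -A^-10 + A^-6 - A^-2 + A^2 + A^10 (w = +6)
1 component over 14 crossings, w = +6
3 Fox colorings among 3^14, |V(-1)| = 5: not tricolorable
why: V spans 5 powers of q: at least 5 crossings in any diagram


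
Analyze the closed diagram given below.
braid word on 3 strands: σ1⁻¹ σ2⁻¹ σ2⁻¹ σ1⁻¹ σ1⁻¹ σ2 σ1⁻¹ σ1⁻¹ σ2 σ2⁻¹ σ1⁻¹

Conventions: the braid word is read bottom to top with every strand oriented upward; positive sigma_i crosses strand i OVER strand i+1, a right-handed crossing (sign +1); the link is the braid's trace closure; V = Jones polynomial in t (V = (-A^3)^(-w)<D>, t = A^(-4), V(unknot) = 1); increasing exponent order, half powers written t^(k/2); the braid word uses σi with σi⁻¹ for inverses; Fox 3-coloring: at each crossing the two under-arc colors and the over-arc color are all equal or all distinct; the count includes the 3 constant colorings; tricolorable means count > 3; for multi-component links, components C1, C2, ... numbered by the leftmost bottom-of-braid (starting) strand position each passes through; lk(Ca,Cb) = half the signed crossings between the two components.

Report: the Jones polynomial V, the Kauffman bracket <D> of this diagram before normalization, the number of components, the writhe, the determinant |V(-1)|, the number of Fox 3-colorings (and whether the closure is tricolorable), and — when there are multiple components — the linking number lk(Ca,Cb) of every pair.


Jones polynomial: V(t) = -t^(-21/2) + 2t^(-19/2) - 3t^(-17/2) + 4t^(-15/2) - 4t^(-13/2) + 3t^(-11/2) - 3t^(-9/2) + t^(-7/2) - t^(-5/2)
<D> = A^-11 - A^-7 + 3A^-3 - 3A + 4A^5 - 4A^9 + 3A^13 - 2A^17 + A^21; writhe -7
components 2, writhe -7 (11 crossings)
linking number lk(C1,C2) = -3
3-colorings: 3 of 3^11, det 22 — not tricolorable
note: the word shrinks to σ1⁻¹ σ2⁻¹ σ2⁻¹ σ1⁻¹ σ1⁻¹ σ2 σ1⁻¹ σ1⁻¹ σ1⁻¹ after cancelling


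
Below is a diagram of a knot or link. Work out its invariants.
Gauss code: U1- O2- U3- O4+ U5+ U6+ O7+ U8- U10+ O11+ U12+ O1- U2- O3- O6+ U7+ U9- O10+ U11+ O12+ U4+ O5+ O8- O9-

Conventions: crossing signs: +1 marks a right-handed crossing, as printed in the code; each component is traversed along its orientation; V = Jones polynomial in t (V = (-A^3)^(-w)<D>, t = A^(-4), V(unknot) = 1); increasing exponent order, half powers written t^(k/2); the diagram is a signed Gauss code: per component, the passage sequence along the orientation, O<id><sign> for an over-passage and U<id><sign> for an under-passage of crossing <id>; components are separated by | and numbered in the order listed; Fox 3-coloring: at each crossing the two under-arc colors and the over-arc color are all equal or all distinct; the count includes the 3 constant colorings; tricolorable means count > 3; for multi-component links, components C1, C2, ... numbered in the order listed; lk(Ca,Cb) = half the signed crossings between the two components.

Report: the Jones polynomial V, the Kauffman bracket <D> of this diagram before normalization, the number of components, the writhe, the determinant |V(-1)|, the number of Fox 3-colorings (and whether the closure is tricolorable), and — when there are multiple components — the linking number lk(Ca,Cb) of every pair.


V(t) = t^-3 - 2t^-2 + 3t^-1 - 4 + 6t - 6t^2 + 6t^3 - 5t^4 + 3t^5 - 2t^6 + t^7
bracket: A^-22 - 2A^-18 + 3A^-14 - 5A^-10 + 6A^-6 - 6A^-2 + 6A^2 - 4A^6 + 3A^10 - 2A^14 + A^18, w = +2
1 component, writhe +2, over 12 crossings
det 39, colorings 9 of 3^12 — tricolorable
observation: w = +2 shifts under R1 moves; the (-A^3)^(-2) factor cancels that in V


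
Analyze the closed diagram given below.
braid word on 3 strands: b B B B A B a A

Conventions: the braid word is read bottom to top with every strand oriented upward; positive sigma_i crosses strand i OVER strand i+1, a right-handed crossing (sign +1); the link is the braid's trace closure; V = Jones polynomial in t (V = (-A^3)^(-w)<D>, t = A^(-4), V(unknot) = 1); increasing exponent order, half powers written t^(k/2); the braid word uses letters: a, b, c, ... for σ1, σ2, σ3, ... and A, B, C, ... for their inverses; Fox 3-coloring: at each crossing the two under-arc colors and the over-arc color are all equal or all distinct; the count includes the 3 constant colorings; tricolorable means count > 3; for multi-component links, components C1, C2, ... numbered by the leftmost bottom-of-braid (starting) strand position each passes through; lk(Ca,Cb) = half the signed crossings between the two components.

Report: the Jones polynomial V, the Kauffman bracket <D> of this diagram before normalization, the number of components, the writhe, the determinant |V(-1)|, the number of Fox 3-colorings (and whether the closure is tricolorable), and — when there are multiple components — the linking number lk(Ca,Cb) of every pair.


Jones polynomial: V(t) = -t^-4 + t^-3 + t^-1
<D> = A^-8 + 1 - A^4; writhe -4
components 1, writhe -4 (8 crossings)
3-colorings: 9 of 3^8, det 3 — tricolorable
note: inverse pairs cancel, leaving σ2⁻¹ σ2⁻¹ σ1⁻¹ σ2⁻¹


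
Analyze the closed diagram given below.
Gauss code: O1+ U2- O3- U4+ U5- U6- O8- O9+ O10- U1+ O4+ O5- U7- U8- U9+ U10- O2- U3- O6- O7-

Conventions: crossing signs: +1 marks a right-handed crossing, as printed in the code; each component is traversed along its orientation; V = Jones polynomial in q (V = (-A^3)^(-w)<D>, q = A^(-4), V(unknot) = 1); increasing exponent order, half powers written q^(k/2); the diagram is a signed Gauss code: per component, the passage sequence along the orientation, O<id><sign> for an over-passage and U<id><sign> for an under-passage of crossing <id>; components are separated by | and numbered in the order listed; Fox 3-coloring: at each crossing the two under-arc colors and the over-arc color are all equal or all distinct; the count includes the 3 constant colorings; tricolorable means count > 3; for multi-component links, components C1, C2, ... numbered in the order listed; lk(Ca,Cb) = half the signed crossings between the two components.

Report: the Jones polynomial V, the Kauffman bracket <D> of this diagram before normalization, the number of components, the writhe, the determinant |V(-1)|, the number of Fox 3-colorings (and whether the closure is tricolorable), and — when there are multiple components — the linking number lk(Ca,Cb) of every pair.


V(q) = -q^-4 + q^-3 + q^-1
bracket: A^-8 + 1 - A^4, w = -4
1 component, writhe -4, over 10 crossings
det 3, colorings 9 of 3^10 — tricolorable
observation: det 3 = |V(-1)|; divisible by 3, so tricolorable


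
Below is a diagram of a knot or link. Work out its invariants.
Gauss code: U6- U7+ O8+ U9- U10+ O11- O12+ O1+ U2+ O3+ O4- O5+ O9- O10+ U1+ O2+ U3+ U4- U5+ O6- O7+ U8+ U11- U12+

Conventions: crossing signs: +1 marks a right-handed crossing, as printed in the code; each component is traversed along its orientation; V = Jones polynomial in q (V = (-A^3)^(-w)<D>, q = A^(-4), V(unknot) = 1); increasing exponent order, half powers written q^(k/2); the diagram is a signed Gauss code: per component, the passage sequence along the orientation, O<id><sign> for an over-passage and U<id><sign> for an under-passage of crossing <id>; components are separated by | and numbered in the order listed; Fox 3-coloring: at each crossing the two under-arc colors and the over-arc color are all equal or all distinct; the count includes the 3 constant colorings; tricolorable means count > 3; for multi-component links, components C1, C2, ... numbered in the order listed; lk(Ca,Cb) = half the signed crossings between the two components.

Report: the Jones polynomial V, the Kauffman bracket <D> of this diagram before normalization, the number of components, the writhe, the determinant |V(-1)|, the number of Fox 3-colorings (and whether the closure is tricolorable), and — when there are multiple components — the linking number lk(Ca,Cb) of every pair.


V = q + q^3 - q^4
<D> = -A^-4 + 1 + A^8 (w = +4)
1 component over 12 crossings, w = +4
9 Fox colorings among 3^12, |V(-1)| = 3: tricolorable
why: the span of V is 3, forcing >= 3 crossings in any diagram


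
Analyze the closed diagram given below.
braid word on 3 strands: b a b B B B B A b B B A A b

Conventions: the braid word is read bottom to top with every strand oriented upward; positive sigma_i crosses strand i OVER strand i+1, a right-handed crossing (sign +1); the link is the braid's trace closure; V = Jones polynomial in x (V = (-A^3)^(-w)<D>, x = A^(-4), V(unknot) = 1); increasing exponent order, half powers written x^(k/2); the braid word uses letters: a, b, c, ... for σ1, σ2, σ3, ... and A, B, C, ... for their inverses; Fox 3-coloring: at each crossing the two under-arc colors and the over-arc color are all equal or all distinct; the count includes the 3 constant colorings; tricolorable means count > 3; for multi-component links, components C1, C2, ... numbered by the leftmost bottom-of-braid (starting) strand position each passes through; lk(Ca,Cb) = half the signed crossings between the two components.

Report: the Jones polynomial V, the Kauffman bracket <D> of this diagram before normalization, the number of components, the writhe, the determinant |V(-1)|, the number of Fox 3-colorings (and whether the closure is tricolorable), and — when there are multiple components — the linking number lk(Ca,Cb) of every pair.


V(x) = -x^-7 + x^-6 - x^-5 + x^-4 + x^-2
bracket: A^-4 + A^4 - A^8 + A^12 - A^16, w = -4
1 component, writhe -4, over 14 crossings
det 5, colorings 3 of 3^14 — not tricolorable
observation: V spans 5 powers of x: at least 5 crossings in any diagram


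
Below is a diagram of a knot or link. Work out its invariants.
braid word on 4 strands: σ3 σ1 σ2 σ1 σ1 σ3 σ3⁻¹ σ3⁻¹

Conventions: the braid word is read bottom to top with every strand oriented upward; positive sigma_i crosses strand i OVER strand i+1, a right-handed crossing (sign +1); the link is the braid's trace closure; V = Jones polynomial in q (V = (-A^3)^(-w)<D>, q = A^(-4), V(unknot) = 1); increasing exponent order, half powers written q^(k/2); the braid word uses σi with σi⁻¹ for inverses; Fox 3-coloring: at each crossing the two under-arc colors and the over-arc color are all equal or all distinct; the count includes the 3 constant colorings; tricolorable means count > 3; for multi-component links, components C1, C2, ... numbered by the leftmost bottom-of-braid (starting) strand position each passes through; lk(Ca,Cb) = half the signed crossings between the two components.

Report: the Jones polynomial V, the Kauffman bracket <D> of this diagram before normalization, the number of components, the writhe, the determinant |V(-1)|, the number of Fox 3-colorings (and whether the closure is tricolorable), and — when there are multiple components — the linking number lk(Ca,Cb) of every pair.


Jones polynomial: V(q) = -q^(1/2) - q^(3/2) - q^(5/2) + q^(9/2)
<D> = A^-6 - A^2 - A^6 - A^10; writhe +4
components 2, writhe +4 (8 crossings)
linking number lk(C1,C2) = 0
3-colorings: 27 of 3^8, det 0 — tricolorable
note: span 4 respects span(V) <= c + mu - 1 = 9 for this 2-component diagram


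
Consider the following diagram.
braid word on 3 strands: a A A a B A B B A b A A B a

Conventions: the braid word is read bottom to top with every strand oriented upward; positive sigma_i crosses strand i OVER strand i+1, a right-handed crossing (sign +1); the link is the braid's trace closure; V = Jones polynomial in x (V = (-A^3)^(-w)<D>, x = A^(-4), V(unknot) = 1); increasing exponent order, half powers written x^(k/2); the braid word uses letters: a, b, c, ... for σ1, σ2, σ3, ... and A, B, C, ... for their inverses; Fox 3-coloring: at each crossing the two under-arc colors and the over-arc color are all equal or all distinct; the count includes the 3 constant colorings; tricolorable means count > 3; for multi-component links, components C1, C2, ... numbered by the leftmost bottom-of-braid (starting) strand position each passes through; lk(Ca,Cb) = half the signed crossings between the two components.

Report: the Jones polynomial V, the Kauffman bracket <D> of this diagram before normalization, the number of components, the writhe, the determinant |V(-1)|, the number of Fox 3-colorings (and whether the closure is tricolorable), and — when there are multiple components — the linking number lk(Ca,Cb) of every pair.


V = x^-8 - 2x^-7 + x^-6 - 2x^-5 + 2x^-4 + x^-2
<D> = A^-10 + 2A^-2 - 2A^2 + A^6 - 2A^10 + A^14 (w = -6)
1 component over 14 crossings, w = -6
27 Fox colorings among 3^14, |V(-1)| = 9: tricolorable
why: free reduction leaves σ2⁻¹ σ1⁻¹ σ2⁻¹ σ2⁻¹ σ1⁻¹ σ2 σ1⁻¹ σ1⁻¹ σ2⁻¹ σ1 of the original 14 letters


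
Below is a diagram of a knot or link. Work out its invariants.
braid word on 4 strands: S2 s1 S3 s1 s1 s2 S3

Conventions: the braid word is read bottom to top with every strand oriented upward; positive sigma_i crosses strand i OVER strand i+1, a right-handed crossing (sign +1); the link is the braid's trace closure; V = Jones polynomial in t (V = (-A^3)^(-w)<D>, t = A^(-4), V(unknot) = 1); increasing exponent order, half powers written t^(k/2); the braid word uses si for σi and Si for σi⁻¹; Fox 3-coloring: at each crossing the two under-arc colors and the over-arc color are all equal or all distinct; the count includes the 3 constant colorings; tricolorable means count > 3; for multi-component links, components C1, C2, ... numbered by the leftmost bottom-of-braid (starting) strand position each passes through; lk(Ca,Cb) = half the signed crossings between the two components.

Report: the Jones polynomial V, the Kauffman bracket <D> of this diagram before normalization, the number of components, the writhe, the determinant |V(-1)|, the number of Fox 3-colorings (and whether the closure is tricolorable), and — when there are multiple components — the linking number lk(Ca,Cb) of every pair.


Jones polynomial: V(t) = t + t^3 - t^4
<D> = A^-13 - A^-9 - A^-1; writhe +1
components 1, writhe +1 (7 crossings)
3-colorings: 9 of 3^7, det 3 — tricolorable
note: the span of V is 3, forcing >= 3 crossings in any diagram


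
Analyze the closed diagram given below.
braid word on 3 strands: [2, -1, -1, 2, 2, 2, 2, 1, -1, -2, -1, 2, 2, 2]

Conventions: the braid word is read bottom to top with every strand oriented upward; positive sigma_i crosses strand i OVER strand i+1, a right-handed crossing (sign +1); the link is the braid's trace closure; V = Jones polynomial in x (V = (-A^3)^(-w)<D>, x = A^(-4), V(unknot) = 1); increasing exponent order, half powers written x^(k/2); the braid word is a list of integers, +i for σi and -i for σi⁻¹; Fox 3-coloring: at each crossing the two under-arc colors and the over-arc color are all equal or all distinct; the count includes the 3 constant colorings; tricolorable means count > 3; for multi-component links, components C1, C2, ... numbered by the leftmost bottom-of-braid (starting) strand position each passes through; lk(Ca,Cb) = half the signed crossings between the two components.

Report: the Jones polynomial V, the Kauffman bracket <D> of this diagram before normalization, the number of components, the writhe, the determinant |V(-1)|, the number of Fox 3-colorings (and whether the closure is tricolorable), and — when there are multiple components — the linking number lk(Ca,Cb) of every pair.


Jones polynomial: V(x) = -x^-1 + 2 - 3x + 6x^2 - 6x^3 + 7x^4 - 7x^5 + 6x^6 - 4x^7 + 2x^8 - x^9
<D> = -A^-24 + 2A^-20 - 4A^-16 + 6A^-12 - 7A^-8 + 7A^-4 - 6 + 6A^4 - 3A^8 + 2A^12 - A^16; writhe +4
components 1, writhe +4 (14 crossings)
3-colorings: 9 of 3^14, det 45 — tricolorable
note: det 45 = |V(-1)|; divisible by 3, so tricolorable


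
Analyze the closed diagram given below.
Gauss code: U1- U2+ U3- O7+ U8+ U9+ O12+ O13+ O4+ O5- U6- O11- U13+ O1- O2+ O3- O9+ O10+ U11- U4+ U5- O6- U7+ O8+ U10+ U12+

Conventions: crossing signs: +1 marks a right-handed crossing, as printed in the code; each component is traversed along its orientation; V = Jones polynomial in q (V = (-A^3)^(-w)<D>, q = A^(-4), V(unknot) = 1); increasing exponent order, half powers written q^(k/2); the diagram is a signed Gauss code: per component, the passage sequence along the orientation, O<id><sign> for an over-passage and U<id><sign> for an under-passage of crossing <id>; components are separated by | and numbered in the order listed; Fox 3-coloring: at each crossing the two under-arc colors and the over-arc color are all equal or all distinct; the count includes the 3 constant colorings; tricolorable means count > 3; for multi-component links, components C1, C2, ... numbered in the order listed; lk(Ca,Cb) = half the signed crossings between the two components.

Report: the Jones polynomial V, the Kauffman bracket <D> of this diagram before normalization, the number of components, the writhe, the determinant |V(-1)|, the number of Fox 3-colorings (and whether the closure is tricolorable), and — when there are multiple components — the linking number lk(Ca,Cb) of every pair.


V(q) = q^-1 - 1 + 2q - 3q^2 + 3q^3 - 2q^4 + 2q^5 - q^6
bracket: A^-15 - 2A^-11 + 2A^-7 - 3A^-3 + 3A - 2A^5 + A^9 - A^13, w = +3
1 component, writhe +3, over 13 crossings
det 15, colorings 9 of 3^13 — tricolorable
observation: |V(-1)| = 15: so tricolorable, since 3 divides 15


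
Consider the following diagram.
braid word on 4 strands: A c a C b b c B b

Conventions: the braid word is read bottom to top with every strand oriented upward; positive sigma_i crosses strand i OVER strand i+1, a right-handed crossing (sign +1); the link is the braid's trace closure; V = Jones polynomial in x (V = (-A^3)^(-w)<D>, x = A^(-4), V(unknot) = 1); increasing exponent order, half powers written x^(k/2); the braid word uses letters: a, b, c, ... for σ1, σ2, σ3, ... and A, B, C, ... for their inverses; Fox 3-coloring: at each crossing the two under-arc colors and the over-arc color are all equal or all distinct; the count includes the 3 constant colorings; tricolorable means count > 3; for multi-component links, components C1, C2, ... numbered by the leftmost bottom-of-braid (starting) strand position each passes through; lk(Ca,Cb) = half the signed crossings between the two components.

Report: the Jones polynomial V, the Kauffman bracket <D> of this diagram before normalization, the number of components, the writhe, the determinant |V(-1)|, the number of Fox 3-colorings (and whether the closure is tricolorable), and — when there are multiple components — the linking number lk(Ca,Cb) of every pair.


V = 1 + x + x^2 + x^3
<D> = -A^-3 - A - A^5 - A^9 (w = +3)
3 components over 9 crossings, w = +3
lk(C1,C2): 0
lk(C1,C3) = 0
linking number lk(C2,C3) = +1
9 Fox colorings among 3^9, |V(-1)| = 0: tricolorable
why: w = +3 (over 9 crossings) is diagram-only; (-A^3)^(-3) removes it from V


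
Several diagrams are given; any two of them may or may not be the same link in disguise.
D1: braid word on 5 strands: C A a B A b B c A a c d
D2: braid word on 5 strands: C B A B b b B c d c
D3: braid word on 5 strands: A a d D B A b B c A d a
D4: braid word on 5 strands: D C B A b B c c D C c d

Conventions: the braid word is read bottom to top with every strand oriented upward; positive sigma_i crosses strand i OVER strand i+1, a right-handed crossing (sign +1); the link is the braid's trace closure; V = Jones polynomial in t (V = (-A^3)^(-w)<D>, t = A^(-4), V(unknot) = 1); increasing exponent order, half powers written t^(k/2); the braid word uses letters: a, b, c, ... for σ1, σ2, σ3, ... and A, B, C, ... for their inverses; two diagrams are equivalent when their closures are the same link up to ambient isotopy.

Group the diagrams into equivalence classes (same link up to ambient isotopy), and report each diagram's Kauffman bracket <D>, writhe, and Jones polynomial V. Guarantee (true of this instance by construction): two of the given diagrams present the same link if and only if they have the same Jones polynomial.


classes: {D1, D2, D3, D4}
V(D1) = 1  [12 crossings, <D> = 1, w = 0]
V(D2) = 1  [10 crossings, <D> = 1, w = 0]
V(D3) = 1  [12 crossings, <D> = 1, w = 0]
V(D4) = 1  (w -2, c 12, <D> = A^-6)
note: all 4 diagrams share one V(t), hence one class


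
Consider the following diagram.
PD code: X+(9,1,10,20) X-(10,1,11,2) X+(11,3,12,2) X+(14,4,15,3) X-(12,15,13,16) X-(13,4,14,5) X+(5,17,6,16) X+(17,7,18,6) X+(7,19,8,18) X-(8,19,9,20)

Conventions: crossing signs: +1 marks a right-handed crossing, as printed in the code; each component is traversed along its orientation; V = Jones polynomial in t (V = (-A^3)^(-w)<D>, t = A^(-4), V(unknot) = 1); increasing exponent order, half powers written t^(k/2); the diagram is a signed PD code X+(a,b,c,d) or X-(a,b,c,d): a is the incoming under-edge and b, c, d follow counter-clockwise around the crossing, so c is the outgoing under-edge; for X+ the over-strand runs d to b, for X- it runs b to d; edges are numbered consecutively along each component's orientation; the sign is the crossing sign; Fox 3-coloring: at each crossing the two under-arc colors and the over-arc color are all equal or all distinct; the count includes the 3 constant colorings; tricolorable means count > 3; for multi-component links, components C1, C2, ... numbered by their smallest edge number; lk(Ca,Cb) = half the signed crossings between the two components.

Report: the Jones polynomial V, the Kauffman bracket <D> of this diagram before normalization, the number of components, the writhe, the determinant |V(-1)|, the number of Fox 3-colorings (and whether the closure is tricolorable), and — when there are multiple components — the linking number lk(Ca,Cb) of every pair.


V(t) = t + t^3 - t^4
bracket: -A^-10 + A^-6 + A^2, w = +2
1 component, writhe +2, over 10 crossings
det 3, colorings 9 of 3^10 — tricolorable
observation: w = +2 (over 10 crossings) is diagram-only; (-A^3)^(-2) removes it from V


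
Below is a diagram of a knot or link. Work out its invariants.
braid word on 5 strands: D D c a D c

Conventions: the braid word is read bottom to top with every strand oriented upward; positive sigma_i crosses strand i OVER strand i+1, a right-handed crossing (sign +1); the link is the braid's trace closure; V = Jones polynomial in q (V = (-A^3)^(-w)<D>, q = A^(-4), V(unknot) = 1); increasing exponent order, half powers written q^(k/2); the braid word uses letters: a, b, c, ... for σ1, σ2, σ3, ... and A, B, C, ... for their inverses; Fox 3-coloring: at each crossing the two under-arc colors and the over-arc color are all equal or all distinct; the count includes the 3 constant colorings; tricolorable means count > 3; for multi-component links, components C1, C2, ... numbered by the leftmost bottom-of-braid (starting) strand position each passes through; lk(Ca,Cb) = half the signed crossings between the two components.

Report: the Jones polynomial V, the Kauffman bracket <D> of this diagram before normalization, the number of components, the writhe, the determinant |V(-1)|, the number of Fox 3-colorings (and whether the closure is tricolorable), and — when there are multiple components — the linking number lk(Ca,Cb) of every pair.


V = -q^-4 + q^-3 + q^-2 + q^-1 + 1 + q^2
<D> = A^-8 + 1 + A^4 + A^8 + A^12 - A^16 (w = 0)
3 components over 6 crossings, w = 0
lk(C1,C2): 0
lk(C1,C3) = 0
linking number lk(C2,C3) = 0
9 Fox colorings among 3^6, |V(-1)| = 0: tricolorable
why: all 3 components of this link are unlinked algebraically


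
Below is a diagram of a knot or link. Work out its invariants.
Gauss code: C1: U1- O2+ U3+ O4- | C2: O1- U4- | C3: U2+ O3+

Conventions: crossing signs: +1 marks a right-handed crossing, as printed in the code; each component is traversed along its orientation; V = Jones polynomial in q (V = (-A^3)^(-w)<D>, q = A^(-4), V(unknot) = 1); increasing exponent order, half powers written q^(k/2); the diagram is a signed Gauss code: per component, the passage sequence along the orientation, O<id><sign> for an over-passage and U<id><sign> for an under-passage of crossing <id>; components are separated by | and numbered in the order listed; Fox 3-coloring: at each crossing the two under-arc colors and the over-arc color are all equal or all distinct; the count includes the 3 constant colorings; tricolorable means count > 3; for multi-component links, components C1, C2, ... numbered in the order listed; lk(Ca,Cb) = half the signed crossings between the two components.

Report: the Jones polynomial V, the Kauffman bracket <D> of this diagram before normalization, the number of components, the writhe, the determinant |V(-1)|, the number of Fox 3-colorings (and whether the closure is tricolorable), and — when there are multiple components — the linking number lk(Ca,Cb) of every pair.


V = q^-2 + 2 + q^2
<D> = A^-8 + 2 + A^8 (w = 0)
3 components over 4 crossings, w = 0
lk(C1,C2): -1
lk(C1,C3) = +1
linking number lk(C2,C3) = 0
3 Fox colorings among 3^4, |V(-1)| = 4: not tricolorable
why: w = 0 (over 4 crossings) is diagram-only; (-A^3)^(0) removes it from V
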